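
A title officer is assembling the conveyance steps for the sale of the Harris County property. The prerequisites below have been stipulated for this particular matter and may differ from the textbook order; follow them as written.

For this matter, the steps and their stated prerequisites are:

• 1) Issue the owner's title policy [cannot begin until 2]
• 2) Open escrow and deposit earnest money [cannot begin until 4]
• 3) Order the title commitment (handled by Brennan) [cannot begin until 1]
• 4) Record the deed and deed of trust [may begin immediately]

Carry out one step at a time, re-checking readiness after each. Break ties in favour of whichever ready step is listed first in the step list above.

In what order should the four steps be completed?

4 has no prerequisites → 4 first.
Next only 2 has its prerequisites met → 2.
That leaves 1 as the only ready step → 1.
3 needed 1, now all done → 3.

4 → 2 → 1 → 3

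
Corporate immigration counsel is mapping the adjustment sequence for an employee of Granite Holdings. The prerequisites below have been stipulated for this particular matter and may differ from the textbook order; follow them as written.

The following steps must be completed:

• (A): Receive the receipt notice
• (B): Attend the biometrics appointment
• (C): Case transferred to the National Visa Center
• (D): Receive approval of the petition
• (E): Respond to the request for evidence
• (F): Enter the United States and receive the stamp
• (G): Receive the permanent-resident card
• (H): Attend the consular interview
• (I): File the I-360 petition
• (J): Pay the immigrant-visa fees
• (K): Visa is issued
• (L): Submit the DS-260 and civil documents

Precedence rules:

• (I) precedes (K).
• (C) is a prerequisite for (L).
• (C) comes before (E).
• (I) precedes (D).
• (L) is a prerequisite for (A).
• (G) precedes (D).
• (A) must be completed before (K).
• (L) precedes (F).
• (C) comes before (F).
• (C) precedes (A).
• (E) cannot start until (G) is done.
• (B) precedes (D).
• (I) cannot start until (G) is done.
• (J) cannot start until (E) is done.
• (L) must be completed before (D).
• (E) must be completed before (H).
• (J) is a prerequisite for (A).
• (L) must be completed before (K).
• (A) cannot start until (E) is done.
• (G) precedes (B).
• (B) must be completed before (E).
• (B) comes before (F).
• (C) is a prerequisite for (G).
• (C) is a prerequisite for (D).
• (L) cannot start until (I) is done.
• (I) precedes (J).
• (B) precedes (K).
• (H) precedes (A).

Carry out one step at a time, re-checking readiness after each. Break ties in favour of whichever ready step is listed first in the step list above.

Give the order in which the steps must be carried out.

(C) has no prerequisites → (C) first.
(G) needed (C), now all done → (G).
Ready: (B) and (I). (B) is listed earlier → (B).
(E) now also ready, so the ready set is {(E), (I)}; (E) is listed earlier → (E).
Now (H) and (I) have their prerequisites met. (H) is listed earlier, so (H) next.
(I) needed (G), now all done → (I).
Now (J) and (L) have their prerequisites met. (J) is listed earlier, so (J) next.
(L) needed (C) and (I), now all done → (L).
Now (A), (D) and (F) have their prerequisites met. (A) is listed earlier, so (A) next.
(D), (F) and (K) are all available; (D) is listed earlier → (D).
(F) and (K) are both available; (F) is listed earlier → (F).
That leaves (K) as the only ready step → (K).

(C) (G) (B) (E) (H) (I) (J) (L) (A) (D) (F) (K)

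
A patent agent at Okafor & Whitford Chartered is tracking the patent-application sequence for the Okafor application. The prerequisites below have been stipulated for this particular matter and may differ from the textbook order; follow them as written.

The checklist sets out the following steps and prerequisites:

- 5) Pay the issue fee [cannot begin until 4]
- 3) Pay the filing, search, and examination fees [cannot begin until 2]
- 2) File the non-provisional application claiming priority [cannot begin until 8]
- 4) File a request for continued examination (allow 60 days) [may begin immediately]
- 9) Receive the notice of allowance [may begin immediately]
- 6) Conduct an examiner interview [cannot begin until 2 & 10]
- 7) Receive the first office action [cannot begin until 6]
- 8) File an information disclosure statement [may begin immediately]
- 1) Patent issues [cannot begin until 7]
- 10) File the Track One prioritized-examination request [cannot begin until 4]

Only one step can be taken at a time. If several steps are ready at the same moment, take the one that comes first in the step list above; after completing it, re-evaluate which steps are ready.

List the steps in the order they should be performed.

4, 5, 9, 8, 2, 3, 10, 6, 7, 1

Nothing is required for 4, 9 and 8. 4 is listed earlier → 4 first.
Ready: 5, 9, 8 and 10. 5 is listed earlier → 5.
9, 8 and 10 are all available; 9 is listed earlier → 9.
Now 8 and 10 have their prerequisites met. 8 is listed earlier, so 8 next.
Ready: 2 and 10. 2 is listed earlier → 2.
3 now also ready, so the ready set is {3, 10}; 3 is listed earlier → 3.
That leaves 10 as the only ready step → 10.
6 needed 2 and 10, now all done → 6.
7 is the only step now ready → 7.
That leaves 1 as the only ready step → 1.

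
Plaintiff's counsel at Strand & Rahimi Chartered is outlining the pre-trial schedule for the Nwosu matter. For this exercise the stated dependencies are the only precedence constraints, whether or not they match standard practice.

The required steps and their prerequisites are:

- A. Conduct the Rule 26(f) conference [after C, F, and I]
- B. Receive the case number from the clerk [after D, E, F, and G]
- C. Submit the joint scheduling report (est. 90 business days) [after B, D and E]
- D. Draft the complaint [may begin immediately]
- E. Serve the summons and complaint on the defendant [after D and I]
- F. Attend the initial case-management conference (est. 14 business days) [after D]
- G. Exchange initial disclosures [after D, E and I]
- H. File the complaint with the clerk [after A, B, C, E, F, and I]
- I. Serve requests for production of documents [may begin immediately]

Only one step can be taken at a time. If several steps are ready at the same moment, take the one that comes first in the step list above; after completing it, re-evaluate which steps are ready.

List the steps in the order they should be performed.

D, F, I, E, G, B, C, A, H

D and I have no prerequisites; D is listed earlier, so D is first.
F and I are both available; F is listed earlier → F.
Next only I has its prerequisites met → I.
Next only E has its prerequisites met → E.
Next only G has its prerequisites met → G.
B is the only step now ready → B.
C needed B, D and E, now all done → C.
A is the only step now ready → A.
H needed A, B, C, E, F and I, now all done → H.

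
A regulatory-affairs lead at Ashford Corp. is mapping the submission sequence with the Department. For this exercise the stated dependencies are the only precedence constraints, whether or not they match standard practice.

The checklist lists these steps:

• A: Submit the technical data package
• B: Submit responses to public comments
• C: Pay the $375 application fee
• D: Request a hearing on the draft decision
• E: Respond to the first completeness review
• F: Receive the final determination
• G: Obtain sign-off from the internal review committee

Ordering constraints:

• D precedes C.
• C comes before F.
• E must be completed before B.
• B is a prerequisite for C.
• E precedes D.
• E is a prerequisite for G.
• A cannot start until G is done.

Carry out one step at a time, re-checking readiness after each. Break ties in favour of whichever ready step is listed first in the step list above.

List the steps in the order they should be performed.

E, B, D, C, F, G, A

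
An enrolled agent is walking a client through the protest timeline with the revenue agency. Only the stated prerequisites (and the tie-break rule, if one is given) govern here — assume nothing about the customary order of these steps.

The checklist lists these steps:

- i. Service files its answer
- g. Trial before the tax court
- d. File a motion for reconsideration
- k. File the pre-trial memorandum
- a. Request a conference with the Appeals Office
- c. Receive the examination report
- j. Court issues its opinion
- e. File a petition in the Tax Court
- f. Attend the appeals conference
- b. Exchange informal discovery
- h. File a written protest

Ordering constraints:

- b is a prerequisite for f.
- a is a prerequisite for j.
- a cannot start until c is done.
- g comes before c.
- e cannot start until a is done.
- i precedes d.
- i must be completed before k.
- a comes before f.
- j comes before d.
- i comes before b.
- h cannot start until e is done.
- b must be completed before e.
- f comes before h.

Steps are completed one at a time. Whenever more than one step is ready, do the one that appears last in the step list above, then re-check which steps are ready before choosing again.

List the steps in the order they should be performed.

Nothing is required for g and i. g is listed later → g first.
c now also ready, so the ready set is {c, i}; c is listed later → c.
a and i are both available; a is listed later → a.
j now also ready, so the ready set is {j, i}; j is listed later → j.
Next only i has its prerequisites met → i.
b, k and d are all available; b is listed later → b.
Now f, e, k and d have their prerequisites met. f is listed later, so f next.
e, k and d are all available; e is listed later → e.
Now h, k and d have their prerequisites met. h is listed later, so h next.
Now k and d have their prerequisites met. k is listed later, so k next.
That leaves d as the only ready step → d.

g → c → a → j → i → b → f → e → h → k → d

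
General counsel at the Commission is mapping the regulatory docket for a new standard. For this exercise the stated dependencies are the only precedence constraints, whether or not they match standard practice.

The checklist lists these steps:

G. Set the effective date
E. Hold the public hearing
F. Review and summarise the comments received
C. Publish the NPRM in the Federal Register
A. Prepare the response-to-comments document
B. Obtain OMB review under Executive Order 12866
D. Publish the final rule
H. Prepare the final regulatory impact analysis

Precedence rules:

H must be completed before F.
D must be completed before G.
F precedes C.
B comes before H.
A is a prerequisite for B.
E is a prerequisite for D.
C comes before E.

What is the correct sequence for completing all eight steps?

A B H F C E D G

A has no prerequisites → A first.
B needed A, now all done → B.
H is the only step now ready → H.
That leaves F as the only ready step → F.
C needed F, now all done → C.
E is the only step now ready → E.
D needed E, now all done → D.
That leaves G as the only ready step → G.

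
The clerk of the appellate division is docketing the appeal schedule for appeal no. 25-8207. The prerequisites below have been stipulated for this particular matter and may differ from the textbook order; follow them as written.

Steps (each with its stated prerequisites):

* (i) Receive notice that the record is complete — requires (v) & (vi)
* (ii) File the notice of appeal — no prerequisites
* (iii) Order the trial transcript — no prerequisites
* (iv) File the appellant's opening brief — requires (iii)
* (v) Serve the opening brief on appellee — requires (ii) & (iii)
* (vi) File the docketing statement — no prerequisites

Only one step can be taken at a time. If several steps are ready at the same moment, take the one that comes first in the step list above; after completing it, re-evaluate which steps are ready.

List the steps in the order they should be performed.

(ii), (iii) and (vi) have no prerequisites; (ii) is listed earlier, so (ii) is first.
Now (iii) and (vi) have their prerequisites met. (iii) is listed earlier, so (iii) next.
(iv) and (v) now also ready, so the ready set is {(iv), (v), (vi)}; (iv) is listed earlier → (iv).
Ready: (v) and (vi). (v) is listed earlier → (v).
That leaves (vi) as the only ready step → (vi).
(i) needed (v) and (vi), now all done → (i).

(ii) (iii) (iv) (v) (vi) (i)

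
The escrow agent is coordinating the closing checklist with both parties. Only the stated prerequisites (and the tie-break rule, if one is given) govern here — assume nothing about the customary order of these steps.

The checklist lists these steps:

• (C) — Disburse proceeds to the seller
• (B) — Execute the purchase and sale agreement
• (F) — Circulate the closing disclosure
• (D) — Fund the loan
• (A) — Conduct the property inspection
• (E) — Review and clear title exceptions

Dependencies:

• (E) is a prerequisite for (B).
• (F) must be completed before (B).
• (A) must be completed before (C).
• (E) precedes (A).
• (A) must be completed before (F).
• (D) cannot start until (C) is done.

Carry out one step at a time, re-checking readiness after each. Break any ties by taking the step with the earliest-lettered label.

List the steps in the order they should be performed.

(E), (A), (C), (D), (F), (B)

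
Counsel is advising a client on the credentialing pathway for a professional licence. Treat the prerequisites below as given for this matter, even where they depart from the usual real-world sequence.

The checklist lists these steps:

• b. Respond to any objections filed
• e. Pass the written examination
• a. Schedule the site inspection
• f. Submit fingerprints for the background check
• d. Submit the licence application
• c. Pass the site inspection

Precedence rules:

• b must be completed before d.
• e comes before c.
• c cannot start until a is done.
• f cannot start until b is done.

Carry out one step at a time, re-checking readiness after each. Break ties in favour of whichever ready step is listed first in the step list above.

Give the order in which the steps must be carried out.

b, e, a, f, d, c

Nothing is required for b, e and a. b is listed earlier → b first.
e, a, f and d are all available; e is listed earlier → e.
Ready: a, f and d. a is listed earlier → a.
Ready: f, d and c. f is listed earlier → f.
Now d and c have their prerequisites met. d is listed earlier, so d next.
Next only c has its prerequisites met → c.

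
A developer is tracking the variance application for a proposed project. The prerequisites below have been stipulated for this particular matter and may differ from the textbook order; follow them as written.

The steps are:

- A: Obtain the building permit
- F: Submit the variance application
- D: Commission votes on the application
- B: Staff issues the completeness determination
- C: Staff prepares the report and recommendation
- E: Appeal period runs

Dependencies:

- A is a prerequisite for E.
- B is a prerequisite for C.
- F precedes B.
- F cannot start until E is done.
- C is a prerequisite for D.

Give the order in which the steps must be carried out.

A is the only step with nothing outstanding, so it goes first.
Next only E has its prerequisites met → E.
F needed E, now all done → F.
That leaves B as the only ready step → B.
C needed B, now all done → C.
D needed C, now all done → D.

A → E → F → B → C → D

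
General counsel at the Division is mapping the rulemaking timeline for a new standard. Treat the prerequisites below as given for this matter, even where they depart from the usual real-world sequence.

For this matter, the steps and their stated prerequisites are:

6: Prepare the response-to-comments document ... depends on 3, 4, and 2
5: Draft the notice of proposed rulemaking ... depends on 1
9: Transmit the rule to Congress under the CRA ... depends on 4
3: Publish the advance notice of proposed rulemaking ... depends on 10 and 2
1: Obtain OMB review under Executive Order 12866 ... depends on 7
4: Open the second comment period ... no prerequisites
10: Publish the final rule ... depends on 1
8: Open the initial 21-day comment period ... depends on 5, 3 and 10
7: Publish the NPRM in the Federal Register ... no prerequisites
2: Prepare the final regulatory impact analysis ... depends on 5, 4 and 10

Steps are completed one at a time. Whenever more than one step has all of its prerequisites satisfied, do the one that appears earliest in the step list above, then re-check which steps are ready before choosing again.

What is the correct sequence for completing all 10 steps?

4, 9, 7, 1, 5, 10, 2, 3, 6, 8

4 and 7 have no prerequisites; 4 is listed earlier, so 4 is first.
9 now also ready, so the ready set is {9, 7}; 9 is listed earlier → 9.
7 is the only step now ready → 7.
Next only 1 has its prerequisites met → 1.
5 and 10 are both available; 5 is listed earlier → 5.
10 is the only step now ready → 10.
2 is the only step now ready → 2.
3 needed 10 and 2, now all done → 3.
6 and 8 are both available; 6 is listed earlier → 6.
That leaves 8 as the only ready step → 8.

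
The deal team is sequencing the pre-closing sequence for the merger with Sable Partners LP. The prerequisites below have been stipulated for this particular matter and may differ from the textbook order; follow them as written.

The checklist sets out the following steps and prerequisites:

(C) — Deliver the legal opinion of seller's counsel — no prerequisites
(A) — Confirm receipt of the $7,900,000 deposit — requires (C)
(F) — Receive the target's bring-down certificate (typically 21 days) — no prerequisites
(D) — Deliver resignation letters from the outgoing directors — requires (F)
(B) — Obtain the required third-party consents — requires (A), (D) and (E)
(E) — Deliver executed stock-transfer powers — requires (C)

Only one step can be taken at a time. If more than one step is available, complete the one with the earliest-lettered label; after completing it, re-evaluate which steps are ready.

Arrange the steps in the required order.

(C) → (A) → (E) → (F) → (D) → (B)

(C) and (F) have no prerequisites; (C) has the earlier label, so (C) is first.
Now (A), (E) and (F) have their prerequisites met. (A) has the earlier label, so (A) next.
(E) and (F) are both available; (E) has the earlier label → (E).
(F) is the only step now ready → (F).
That leaves (D) as the only ready step → (D).
(B) is the only step now ready → (B).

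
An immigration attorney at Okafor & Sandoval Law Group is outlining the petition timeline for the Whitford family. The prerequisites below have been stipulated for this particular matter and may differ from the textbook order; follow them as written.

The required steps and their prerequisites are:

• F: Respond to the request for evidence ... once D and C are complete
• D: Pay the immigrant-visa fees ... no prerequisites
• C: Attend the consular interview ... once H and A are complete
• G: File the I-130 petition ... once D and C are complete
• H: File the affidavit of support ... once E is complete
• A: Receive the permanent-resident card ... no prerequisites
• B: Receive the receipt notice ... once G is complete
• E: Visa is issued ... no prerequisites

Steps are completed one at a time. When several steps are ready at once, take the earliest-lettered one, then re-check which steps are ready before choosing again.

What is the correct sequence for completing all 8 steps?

A, D, E, H, C, F, G, B

A, D and E have no prerequisites; A has the earlier label, so A is first.
Ready: D and E. D has the earlier label → D.
E is the only step now ready → E.
Next only H has its prerequisites met → H.
C needed A and H, now all done → C.
Ready: F and G. F has the earlier label → F.
Next only G has its prerequisites met → G.
B needed G, now all done → B.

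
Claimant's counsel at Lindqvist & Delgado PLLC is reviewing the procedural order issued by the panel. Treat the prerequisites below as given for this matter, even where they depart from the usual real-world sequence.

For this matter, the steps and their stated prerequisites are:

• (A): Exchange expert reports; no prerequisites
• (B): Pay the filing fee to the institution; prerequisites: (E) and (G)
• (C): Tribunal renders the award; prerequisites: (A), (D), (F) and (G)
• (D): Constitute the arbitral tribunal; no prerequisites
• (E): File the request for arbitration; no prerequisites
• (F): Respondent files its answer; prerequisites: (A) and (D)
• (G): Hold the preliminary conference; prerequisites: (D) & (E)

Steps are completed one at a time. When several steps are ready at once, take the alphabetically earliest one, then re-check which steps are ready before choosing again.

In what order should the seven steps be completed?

Nothing is required for (A), (D) and (E). (A) has the earlier label → (A) first.
Now (D) and (E) have their prerequisites met. (D) has the earlier label, so (D) next.
(F) now also ready, so the ready set is {(E), (F)}; (E) has the earlier label → (E).
(G) now also ready, so the ready set is {(F), (G)}; (F) has the earlier label → (F).
(G) needed (D) and (E), now all done → (G).
Ready: (B) and (C). (B) has the earlier label → (B).
(C) needed (A), (D), (F) and (G), now all done → (C).

(A) (D) (E) (F) (G) (B) (C)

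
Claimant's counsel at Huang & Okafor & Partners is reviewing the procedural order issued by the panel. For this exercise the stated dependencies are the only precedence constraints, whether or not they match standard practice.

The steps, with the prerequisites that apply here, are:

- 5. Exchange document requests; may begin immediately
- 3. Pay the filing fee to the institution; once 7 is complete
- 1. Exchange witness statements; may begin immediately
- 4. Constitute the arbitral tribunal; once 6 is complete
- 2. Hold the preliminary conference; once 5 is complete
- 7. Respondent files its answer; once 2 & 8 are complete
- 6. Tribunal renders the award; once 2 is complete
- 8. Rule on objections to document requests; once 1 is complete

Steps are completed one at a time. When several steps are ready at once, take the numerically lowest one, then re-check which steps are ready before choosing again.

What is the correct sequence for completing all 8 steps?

1 → 5 → 2 → 6 → 4 → 8 → 7 → 3

1 and 5 have no prerequisites; 1 has the earlier label, so 1 is first.
Ready: 5 and 8. 5 has the earlier label → 5.
Ready: 2 and 8. 2 has the earlier label → 2.
6 now also ready, so the ready set is {6, 8}; 6 has the earlier label → 6.
4 and 8 are both available; 4 has the earlier label → 4.
Next only 8 has its prerequisites met → 8.
That leaves 7 as the only ready step → 7.
3 is the only step now ready → 3.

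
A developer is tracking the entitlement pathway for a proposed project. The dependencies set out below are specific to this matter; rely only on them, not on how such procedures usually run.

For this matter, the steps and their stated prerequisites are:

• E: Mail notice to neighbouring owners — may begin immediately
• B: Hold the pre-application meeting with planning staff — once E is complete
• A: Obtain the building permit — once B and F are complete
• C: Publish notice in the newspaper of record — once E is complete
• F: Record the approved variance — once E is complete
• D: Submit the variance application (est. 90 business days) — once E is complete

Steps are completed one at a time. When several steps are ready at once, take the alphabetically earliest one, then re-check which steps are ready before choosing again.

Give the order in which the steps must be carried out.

E, B, C, D, F, A

E has no prerequisites → E first.
Now B, C, D and F have their prerequisites met. B has the earlier label, so B next.
Ready: C, D and F. C has the earlier label → C.
Now D and F have their prerequisites met. D has the earlier label, so D next.
F is the only step now ready → F.
A is the only step now ready → A.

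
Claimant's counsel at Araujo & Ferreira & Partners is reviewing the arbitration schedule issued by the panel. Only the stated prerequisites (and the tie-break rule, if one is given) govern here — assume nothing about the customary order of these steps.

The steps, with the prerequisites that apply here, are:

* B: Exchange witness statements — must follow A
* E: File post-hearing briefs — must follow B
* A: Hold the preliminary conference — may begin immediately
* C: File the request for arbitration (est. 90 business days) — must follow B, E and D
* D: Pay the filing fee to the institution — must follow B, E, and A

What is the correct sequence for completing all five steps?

A, B, E, D, C

Only A has no prerequisites, so it is first.
B needed A, now all done → B.
That leaves E as the only ready step → E.
D needed B, E and A, now all done → D.
That leaves C as the only ready step → C.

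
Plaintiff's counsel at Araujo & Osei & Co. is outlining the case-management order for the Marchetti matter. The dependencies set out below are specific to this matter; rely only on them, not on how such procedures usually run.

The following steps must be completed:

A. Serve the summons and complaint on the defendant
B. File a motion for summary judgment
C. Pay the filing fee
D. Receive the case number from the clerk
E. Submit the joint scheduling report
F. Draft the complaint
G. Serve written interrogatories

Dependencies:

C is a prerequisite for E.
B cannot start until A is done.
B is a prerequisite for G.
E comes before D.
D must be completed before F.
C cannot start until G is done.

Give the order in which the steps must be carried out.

A has no prerequisites → A first.
B is the only step now ready → B.
Next only G has its prerequisites met → G.
That leaves C as the only ready step → C.
E is the only step now ready → E.
D needed E, now all done → D.
Next only F has its prerequisites met → F.

A, B, G, C, E, D, F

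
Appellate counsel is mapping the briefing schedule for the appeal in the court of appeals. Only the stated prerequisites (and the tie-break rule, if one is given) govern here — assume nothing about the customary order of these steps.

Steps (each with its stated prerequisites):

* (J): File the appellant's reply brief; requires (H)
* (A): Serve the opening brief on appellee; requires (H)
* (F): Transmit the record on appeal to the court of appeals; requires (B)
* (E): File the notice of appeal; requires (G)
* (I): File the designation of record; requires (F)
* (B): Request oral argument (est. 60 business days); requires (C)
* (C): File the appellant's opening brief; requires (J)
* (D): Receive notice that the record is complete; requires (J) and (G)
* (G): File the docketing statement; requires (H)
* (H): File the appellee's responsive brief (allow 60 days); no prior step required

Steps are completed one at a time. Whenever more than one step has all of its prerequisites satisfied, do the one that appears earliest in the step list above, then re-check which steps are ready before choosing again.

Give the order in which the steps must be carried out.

(H) (J) (A) (C) (B) (F) (I) (G) (E) (D)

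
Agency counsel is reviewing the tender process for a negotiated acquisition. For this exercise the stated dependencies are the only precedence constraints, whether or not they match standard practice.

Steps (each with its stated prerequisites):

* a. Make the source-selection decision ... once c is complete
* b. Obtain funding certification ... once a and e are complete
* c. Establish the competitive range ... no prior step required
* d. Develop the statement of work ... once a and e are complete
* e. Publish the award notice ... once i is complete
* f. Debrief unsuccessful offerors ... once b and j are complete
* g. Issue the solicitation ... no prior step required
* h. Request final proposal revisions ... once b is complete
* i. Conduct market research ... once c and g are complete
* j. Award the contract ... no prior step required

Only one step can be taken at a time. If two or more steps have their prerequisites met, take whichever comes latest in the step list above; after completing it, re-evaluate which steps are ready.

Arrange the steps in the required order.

j, g, c, i, e, a, d, b, h, f

j, g and c have no prerequisites; j is listed later, so j is first.
Now g and c have their prerequisites met. g is listed later, so g next.
That leaves c as the only ready step → c.
Now i and a have their prerequisites met. i is listed later, so i next.
e now also ready, so the ready set is {e, a}; e is listed later → e.
a needed c, now all done → a.
Now d and b have their prerequisites met. d is listed later, so d next.
b is the only step now ready → b.
h and f are both available; h is listed later → h.
That leaves f as the only ready step → f.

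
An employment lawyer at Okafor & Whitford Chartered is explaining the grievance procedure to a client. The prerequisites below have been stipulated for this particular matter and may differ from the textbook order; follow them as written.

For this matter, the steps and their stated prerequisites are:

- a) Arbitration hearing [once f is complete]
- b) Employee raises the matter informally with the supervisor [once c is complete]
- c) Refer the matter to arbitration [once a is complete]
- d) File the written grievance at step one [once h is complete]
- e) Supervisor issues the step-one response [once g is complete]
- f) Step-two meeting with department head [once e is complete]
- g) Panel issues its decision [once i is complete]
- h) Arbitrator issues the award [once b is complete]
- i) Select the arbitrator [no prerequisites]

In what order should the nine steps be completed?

i, g, e, f, a, c, b, h, d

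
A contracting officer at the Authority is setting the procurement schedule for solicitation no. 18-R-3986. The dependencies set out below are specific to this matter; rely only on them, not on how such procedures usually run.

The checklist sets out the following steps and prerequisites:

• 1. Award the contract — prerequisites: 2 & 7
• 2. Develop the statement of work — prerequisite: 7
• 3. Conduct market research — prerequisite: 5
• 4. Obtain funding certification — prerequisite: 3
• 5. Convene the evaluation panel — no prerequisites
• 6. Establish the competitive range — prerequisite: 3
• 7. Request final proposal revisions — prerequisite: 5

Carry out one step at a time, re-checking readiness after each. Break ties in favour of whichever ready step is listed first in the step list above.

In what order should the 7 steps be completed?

5 3 4 6 7 2 1

Only 5 has no prerequisites, so it is first.
Now 3 and 7 have their prerequisites met. 3 is listed earlier, so 3 next.
Now 4, 6 and 7 have their prerequisites met. 4 is listed earlier, so 4 next.
Now 6 and 7 have their prerequisites met. 6 is listed earlier, so 6 next.
Next only 7 has its prerequisites met → 7.
2 is the only step now ready → 2.
Next only 1 has its prerequisites met → 1.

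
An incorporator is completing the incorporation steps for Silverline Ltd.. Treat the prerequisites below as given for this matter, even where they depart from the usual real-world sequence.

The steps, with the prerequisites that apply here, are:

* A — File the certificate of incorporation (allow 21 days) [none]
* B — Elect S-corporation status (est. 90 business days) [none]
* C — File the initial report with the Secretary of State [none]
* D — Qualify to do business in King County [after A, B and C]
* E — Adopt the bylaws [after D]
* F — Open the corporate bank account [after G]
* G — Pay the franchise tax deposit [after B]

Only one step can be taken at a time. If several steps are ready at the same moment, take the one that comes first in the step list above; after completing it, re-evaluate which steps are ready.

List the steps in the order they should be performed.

A B C D E G F

Nothing is required for A, B and C. A is listed earlier → A first.
Now B and C have their prerequisites met. B is listed earlier, so B next.
C and G are both available; C is listed earlier → C.
D now also ready, so the ready set is {D, G}; D is listed earlier → D.
Ready: E and G. E is listed earlier → E.
G needed B, now all done → G.
F is the only step now ready → F.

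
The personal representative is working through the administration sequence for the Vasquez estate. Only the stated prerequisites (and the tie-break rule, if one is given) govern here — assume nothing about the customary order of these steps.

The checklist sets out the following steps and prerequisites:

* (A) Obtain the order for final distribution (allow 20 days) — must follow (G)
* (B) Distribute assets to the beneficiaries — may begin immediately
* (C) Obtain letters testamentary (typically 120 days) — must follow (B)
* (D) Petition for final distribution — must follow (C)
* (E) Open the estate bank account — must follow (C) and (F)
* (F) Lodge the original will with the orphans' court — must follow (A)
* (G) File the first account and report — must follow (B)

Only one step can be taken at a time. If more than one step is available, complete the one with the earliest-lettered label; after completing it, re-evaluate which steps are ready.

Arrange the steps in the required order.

(B), (C), (D), (G), (A), (F), (E)

(B) is the only step with nothing outstanding, so it goes first.
(C) and (G) are both available; (C) has the earlier label → (C).
Ready: (D) and (G). (D) has the earlier label → (D).
(G) needed (B), now all done → (G).
(A) is the only step now ready → (A).
(F) is the only step now ready → (F).
(E) needed (C) and (F), now all done → (E).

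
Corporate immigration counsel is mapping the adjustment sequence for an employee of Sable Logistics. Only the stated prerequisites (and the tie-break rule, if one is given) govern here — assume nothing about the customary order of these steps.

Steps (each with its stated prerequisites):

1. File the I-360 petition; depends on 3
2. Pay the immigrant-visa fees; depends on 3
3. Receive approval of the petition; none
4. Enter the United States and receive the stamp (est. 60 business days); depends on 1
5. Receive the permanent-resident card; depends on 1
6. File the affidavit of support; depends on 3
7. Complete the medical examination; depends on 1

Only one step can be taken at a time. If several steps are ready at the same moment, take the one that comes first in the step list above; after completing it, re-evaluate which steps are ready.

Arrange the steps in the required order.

3 is the only step with nothing outstanding, so it goes first.
Now 1, 2 and 6 have their prerequisites met. 1 is listed earlier, so 1 next.
2, 4, 5, 6 and 7 are all available; 2 is listed earlier → 2.
4, 5, 6 and 7 are all available; 4 is listed earlier → 4.
5, 6 and 7 are all available; 5 is listed earlier → 5.
Ready: 6 and 7. 6 is listed earlier → 6.
7 is the only step now ready → 7.

3 1 2 4 5 6 7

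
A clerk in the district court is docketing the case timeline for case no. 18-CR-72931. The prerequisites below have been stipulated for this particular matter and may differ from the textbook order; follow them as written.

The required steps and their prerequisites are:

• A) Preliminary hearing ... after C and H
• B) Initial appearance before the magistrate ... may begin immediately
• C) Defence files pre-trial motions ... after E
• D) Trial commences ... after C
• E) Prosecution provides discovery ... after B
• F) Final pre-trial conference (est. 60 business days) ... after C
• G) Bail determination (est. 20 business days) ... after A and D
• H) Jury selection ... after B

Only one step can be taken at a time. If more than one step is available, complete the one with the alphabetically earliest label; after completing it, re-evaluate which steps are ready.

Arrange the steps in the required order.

B, E, C, D, F, H, A, G

B is the only step with nothing outstanding, so it goes first.
E and H are both available; E has the earlier label → E.
Now C and H have their prerequisites met. C has the earlier label, so C next.
Ready: D, F and H. D has the earlier label → D.
Now F and H have their prerequisites met. F has the earlier label, so F next.
H needed B, now all done → H.
A needed C and H, now all done → A.
G needed A and D, now all done → G.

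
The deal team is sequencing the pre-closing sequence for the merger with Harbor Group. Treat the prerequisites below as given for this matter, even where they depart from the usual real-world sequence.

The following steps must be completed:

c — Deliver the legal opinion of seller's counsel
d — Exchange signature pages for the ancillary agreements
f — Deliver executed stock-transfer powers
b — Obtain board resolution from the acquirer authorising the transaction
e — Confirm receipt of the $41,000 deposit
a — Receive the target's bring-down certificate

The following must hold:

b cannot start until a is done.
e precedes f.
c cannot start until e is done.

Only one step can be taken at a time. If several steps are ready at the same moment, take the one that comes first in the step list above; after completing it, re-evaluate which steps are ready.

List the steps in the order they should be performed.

d, e and a have no prerequisites; d is listed earlier, so d is first.
Ready: e and a. e is listed earlier → e.
Now c, f and a have their prerequisites met. c is listed earlier, so c next.
Ready: f and a. f is listed earlier → f.
a is the only step now ready → a.
b needed a, now all done → b.

d, e, c, f, a, b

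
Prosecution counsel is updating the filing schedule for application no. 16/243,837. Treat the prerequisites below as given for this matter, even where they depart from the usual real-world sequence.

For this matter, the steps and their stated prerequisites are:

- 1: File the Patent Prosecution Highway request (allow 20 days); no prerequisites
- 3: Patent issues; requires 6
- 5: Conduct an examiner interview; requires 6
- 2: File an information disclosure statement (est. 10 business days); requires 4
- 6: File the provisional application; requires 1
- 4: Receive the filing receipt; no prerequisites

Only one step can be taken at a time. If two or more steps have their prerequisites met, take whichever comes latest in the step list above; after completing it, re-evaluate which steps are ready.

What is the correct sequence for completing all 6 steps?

Nothing is required for 4 and 1. 4 is listed later → 4 first.
2 and 1 are both available; 2 is listed later → 2.
That leaves 1 as the only ready step → 1.
6 is the only step now ready → 6.
Ready: 5 and 3. 5 is listed later → 5.
That leaves 3 as the only ready step → 3.

4 2 1 6 5 3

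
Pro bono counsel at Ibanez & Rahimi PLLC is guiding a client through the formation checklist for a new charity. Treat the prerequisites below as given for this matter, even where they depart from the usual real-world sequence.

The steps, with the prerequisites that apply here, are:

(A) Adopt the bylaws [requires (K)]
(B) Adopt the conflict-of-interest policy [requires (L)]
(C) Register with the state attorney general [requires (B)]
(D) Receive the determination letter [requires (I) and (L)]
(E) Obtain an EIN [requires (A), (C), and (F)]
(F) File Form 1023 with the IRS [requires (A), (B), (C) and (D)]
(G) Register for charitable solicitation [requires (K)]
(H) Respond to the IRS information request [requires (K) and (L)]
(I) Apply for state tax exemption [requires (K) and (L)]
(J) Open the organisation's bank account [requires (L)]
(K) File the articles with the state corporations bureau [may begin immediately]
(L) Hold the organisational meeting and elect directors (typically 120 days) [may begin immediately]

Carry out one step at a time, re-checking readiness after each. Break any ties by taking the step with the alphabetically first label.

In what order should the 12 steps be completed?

(K), (A), (G), (L), (B), (C), (H), (I), (D), (F), (E), (J)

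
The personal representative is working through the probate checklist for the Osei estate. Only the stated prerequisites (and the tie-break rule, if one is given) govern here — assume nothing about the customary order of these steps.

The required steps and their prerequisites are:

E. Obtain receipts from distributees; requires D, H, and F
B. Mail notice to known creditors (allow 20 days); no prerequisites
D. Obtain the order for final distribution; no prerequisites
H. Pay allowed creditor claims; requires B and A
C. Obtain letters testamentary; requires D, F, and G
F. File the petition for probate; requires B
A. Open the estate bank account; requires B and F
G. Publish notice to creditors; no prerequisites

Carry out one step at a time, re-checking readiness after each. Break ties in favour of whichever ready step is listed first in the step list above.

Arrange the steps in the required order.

B, D, F, A, H, E, G, C

Nothing is required for B, D and G. B is listed earlier → B first.
Now D, F and G have their prerequisites met. D is listed earlier, so D next.
Ready: F and G. F is listed earlier → F.
A now also ready, so the ready set is {A, G}; A is listed earlier → A.
H now also ready, so the ready set is {H, G}; H is listed earlier → H.
Now E and G have their prerequisites met. E is listed earlier, so E next.
That leaves G as the only ready step → G.
C needed D, F and G, now all done → C.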